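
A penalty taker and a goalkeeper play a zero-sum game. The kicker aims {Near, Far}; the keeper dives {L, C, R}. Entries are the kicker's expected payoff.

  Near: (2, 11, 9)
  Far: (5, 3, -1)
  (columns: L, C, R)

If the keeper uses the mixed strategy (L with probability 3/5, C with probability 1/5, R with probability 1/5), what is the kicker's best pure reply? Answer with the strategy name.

Near

Expected payoff of Near: (3/5)·2 + (1/5)·11 + (1/5)·9 = 26/5.
Expected payoff of Far: (3/5)·5 + (1/5)·3 + (1/5)·(-1) = 17/5.
The largest is 26/5, so the kicker's best response is Near.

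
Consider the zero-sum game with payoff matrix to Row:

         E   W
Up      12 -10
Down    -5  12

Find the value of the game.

Row minima: Up → -10, Down → -5; maximin = -5.
Column maxima: E → 12, W → 12; minimax = 12.
-5 ≠ 12, so there is no saddle point; optimal play is mixed.
Let Row play Up with probability p. Expected payoff against E: 12p + (-5)(1−p) = 17p − 5; against W: (-10)p + 12(1−p) = −22p + 12.
Setting these equal: 17p − 5 = −22p + 12 ⇒ 39p = 17 ⇒ p = 17/39, and the value is (17)·(17/39) − 5 = 94/39.
For Column: with q = P(E), equating Up's and Down's payoffs gives 22q − 10 = −17q + 12 ⇒ q = 22/39.

94/39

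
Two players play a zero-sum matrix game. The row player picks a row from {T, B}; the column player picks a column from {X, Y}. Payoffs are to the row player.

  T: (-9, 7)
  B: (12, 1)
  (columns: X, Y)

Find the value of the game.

31/9

Row minima: T → -9, B → 1; maximin = 1.
Column maxima: X → 12, Y → 7; minimax = 7.
1 ≠ 7, so there is no saddle point; optimal play is mixed.
Let the row player play T with probability p. Expected payoff against X: (-9)p + 12(1−p) = −21p + 12; against Y: 7p + 1(1−p) = 6p + 1.
Setting these equal: −21p + 12 = 6p + 1 ⇒ −27p = -11 ⇒ p = 11/27, and the value is (-21)·(11/27) + 12 = 31/9.
For the column player: with q = P(X), equating T's and B's payoffs gives −16q + 7 = 11q + 1 ⇒ q = 2/9.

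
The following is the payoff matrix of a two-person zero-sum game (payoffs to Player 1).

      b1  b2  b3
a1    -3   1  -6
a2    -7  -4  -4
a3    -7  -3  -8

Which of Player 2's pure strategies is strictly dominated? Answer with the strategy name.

b2

b1 holds Player 1's payoff strictly below b2 in every row: -3 < 1, -7 < -4, -7 < -3.
So b2 is strictly dominated for Player 2.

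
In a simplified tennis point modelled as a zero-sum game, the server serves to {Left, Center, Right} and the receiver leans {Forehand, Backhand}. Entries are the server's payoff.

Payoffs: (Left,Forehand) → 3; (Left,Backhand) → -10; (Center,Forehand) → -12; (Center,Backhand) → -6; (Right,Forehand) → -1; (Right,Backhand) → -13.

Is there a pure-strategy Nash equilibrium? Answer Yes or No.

Row minima: Left → -10, Center → -12, Right → -13; maximin = -10.
Column maxima: Forehand → 3, Backhand → -6; minimax = -6.
-10 ≠ -6, so no pure-strategy equilibrium exists.

No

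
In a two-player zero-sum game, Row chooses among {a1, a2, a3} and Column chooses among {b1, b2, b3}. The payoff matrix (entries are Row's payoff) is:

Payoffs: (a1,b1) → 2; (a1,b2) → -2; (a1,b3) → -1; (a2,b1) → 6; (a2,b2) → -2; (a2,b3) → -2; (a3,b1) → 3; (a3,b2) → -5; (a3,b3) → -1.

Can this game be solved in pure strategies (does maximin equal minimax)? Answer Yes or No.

Row minima: a1 → -2, a2 → -2, a3 → -5; maximin = -2.
Column maxima: b1 → 6, b2 → -2, b3 → -1; minimax = -2.
maximin = minimax = -2, so a saddle point exists.

Yes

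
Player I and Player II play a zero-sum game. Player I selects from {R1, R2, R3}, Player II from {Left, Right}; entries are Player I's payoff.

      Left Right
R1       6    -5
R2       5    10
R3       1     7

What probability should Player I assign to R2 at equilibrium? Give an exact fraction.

11/16

Row minima: R1 → -5, R2 → 5, R3 → 1; maximin = 5.
Column maxima: Left → 6, Right → 10; minimax = 6.
5 ≠ 6, so there is no saddle point; optimal play is mixed.
R3 is strictly dominated by R2, so Player I never plays it.
On the remaining 2×2 (R1, R2 vs Left, Right):
Let Player I play R1 with probability p. Expected payoff against Left: 6p + 5(1−p) = p + 5; against Right: (-5)p + 10(1−p) = −15p + 10.
Setting these equal: p + 5 = −15p + 10 ⇒ 16p = 5 ⇒ p = 5/16, and the value is (1)·(5/16) + 5 = 85/16.
For Player II: with q = P(Left), equating R1's and R2's payoffs gives 11q − 5 = −5q + 10 ⇒ q = 15/16.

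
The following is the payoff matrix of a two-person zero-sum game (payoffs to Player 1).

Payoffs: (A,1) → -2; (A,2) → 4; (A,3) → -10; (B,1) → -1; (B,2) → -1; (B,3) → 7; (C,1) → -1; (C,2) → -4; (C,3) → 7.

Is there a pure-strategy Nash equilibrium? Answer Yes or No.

Row minima: A → -10, B → -1, C → -4; maximin = -1.
Column maxima: 1 → -1, 2 → 4, 3 → 7; minimax = -1.
maximin = minimax = -1, so a saddle point exists.

Yes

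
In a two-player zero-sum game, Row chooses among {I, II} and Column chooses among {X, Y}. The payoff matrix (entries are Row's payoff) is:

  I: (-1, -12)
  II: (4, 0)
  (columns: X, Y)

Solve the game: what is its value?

Row minima: I → -12, II → 0; maximin = 0.
Column maxima: X → 4, Y → 0; minimax = 0.
Since maximin = minimax = 0, there is a saddle point and the value is 0.

0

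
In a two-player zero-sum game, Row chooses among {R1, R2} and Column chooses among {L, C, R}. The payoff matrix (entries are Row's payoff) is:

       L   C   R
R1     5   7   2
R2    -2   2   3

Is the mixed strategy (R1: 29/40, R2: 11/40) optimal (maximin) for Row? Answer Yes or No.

No

Against L this mix gives (29/40)·5 + (11/40)·(-2) = 123/40.
Against C this mix gives (29/40)·7 + (11/40)·2 = 45/8.
Against R this mix gives (29/40)·2 + (11/40)·3 = 91/40.
Column will play R, holding Row to 91/40. Shifting weight toward the row that does better against R would raise this floor (the equalizing mix achieves 19/8 against both R and L), so the proposed strategy is not optimal.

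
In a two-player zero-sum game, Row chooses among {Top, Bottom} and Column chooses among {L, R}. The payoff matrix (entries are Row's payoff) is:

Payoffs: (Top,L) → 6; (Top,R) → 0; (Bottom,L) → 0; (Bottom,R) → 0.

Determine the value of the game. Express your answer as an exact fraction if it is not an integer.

Row minima: Top → 0, Bottom → 0; maximin = 0.
Column maxima: L → 6, R → 0; minimax = 0.
Since maximin = minimax = 0, there is a saddle point and the value is 0.

0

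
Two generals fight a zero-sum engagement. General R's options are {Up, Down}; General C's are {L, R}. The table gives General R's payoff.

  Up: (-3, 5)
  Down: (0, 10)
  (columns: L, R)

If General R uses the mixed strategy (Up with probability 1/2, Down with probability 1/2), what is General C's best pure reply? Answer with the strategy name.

If General C plays L, General R's expected payoff is (1/2)·(-3) + (1/2)·0 = -3/2.
If General C plays R, General R's expected payoff is (1/2)·5 + (1/2)·10 = 15/2.
General C minimizes General R's payoff; the smallest is -3/2, so the best response is L.

L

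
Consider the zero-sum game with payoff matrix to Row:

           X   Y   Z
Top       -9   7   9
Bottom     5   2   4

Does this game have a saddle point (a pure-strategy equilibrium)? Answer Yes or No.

Row minima: Top → -9, Bottom → 2; maximin = 2.
Column maxima: X → 5, Y → 7, Z → 9; minimax = 5.
2 ≠ 5, so no pure-strategy equilibrium exists.

No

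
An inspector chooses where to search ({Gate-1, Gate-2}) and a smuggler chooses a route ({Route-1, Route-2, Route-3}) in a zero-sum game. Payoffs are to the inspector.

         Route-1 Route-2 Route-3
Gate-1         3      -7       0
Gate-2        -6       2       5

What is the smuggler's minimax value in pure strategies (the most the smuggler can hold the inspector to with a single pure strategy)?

Column maxima: Route-1 → 3, Route-2 → 2, Route-3 → 5.
The smallest of these is 2.

2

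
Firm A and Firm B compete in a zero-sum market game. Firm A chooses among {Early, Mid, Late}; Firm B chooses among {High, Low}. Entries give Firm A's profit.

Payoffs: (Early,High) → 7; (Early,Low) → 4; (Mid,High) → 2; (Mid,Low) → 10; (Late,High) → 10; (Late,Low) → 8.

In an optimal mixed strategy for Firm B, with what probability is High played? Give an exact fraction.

Row minima: Early → 4, Mid → 2, Late → 8; maximin = 8.
Column maxima: High → 10, Low → 10; minimax = 10.
8 ≠ 10, so there is no saddle point; optimal play is mixed.
Early is strictly dominated by Late, so Firm A never plays it.
On the remaining 2×2 (Mid, Late vs High, Low):
Let Firm A play Mid with probability p. Expected payoff against High: 2p + 10(1−p) = −8p + 10; against Low: 10p + 8(1−p) = 2p + 8.
Setting these equal: −8p + 10 = 2p + 8 ⇒ −10p = -2 ⇒ p = 1/5, and the value is (-8)·(1/5) + 10 = 42/5.
For Firm B: with q = P(High), equating Mid's and Late's payoffs gives −8q + 10 = 2q + 8 ⇒ q = 1/5.

1/5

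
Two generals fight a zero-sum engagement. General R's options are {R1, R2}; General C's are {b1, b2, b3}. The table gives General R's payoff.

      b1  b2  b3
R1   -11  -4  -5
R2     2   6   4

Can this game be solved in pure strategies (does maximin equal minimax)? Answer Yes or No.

Row minima: R1 → -11, R2 → 2; maximin = 2.
Column maxima: b1 → 2, b2 → 6, b3 → 4; minimax = 2.
maximin = minimax = 2, so a saddle point exists.

Yes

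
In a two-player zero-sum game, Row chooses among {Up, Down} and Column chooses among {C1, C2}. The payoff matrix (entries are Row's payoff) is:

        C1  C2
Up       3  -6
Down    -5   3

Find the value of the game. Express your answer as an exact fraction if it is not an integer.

Row minima: Up → -6, Down → -5; maximin = -5.
Column maxima: C1 → 3, C2 → 3; minimax = 3.
-5 ≠ 3, so there is no saddle point; optimal play is mixed.
Let Row play Up with probability p. Expected payoff against C1: 3p + (-5)(1−p) = 8p − 5; against C2: (-6)p + 3(1−p) = −9p + 3.
Setting these equal: 8p − 5 = −9p + 3 ⇒ 17p = 8 ⇒ p = 8/17, and the value is (8)·(8/17) − 5 = -21/17.
For Column: with q = P(C1), equating Up's and Down's payoffs gives 9q − 6 = −8q + 3 ⇒ q = 9/17.

-21/17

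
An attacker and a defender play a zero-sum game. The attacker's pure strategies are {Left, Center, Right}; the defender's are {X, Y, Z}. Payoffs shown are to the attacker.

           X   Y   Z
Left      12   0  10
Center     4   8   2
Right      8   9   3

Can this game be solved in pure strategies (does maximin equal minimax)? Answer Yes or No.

Row minima: Left → 0, Center → 2, Right → 3; maximin = 3.
Column maxima: X → 12, Y → 9, Z → 10; minimax = 9.
3 ≠ 9, so no pure-strategy equilibrium exists.

No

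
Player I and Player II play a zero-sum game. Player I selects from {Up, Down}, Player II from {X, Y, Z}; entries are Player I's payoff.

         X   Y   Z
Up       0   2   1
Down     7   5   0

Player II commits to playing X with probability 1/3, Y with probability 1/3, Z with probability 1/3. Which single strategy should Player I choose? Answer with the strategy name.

Expected payoff of Up: (1/3)·0 + (1/3)·2 + (1/3)·1 = 1.
Expected payoff of Down: (1/3)·7 + (1/3)·5 + (1/3)·0 = 4.
The largest is 4, so Player I's best response is Down.

Down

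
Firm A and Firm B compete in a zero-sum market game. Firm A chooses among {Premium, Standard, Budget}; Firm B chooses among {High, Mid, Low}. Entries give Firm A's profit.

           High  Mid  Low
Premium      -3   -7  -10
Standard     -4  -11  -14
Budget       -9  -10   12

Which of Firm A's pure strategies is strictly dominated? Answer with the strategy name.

Standard

Premium gives a strictly higher payoff than Standard against every column: -3 > -4, -7 > -11, -10 > -14.
So Standard is strictly dominated and Firm A never plays it.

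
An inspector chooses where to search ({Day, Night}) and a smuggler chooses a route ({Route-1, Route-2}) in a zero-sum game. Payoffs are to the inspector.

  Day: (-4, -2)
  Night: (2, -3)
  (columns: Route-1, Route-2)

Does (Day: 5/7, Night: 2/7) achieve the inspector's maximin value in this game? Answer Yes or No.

Yes

Against Route-1 this mix gives (5/7)·(-4) + (2/7)·2 = -16/7.
Against Route-2 this mix gives (5/7)·(-2) + (2/7)·(-3) = -16/7.
All of the smuggler's active replies (Route-1, Route-2) yield -16/7, and no column does worse for the inspector. The mix makes the smuggler indifferent and guarantees -16/7, so it is optimal.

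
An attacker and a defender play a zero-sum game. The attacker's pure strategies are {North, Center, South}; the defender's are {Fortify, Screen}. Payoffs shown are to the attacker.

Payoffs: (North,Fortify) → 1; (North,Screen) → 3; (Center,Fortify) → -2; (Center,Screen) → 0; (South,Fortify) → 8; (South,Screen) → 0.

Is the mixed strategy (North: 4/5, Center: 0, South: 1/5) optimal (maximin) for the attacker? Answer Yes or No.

Yes

Against Fortify this mix gives (4/5)·1 + (1/5)·8 = 12/5.
Against Screen this mix gives (4/5)·3 + (1/5)·0 = 12/5.
All of the defender's active replies (Fortify, Screen) yield 12/5, and no column does worse for the attacker. The mix makes the defender indifferent and guarantees 12/5, so it is optimal.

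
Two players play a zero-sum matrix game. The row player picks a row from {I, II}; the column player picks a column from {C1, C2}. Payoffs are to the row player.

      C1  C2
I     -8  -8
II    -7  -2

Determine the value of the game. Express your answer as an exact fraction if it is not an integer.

-7

Row minima: I → -8, II → -7; maximin = -7.
Column maxima: C1 → -7, C2 → -2; minimax = -7.
Since maximin = minimax = -7, there is a saddle point and the value is -7.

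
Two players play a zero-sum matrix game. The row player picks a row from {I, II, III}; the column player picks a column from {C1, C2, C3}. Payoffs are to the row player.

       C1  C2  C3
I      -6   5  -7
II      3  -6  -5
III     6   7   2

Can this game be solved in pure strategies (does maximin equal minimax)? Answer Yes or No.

Yes

Row minima: I → -7, II → -6, III → 2; maximin = 2.
Column maxima: C1 → 6, C2 → 7, C3 → 2; minimax = 2.
maximin = minimax = 2, so a saddle point exists.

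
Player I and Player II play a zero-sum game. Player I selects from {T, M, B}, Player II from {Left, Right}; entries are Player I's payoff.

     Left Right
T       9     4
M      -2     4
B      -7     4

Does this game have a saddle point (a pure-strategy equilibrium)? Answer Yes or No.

Yes

Row minima: T → 4, M → -2, B → -7; maximin = 4.
Column maxima: Left → 9, Right → 4; minimax = 4.
maximin = minimax = 4, so a saddle point exists.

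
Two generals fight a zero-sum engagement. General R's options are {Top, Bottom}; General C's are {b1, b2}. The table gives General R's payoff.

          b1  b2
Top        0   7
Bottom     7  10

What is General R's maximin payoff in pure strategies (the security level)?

7

Row minima: Top → 0, Bottom → 7.
The best of these is 7.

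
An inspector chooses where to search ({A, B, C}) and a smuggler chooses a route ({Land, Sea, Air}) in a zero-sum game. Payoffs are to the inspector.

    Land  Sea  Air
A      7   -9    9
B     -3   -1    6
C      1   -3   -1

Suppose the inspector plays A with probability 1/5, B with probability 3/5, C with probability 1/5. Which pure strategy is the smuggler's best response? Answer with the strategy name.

Sea

If the smuggler plays Land, the inspector's expected payoff is (1/5)·7 + (3/5)·(-3) + (1/5)·1 = -1/5.
If the smuggler plays Sea, the inspector's expected payoff is (1/5)·(-9) + (3/5)·(-1) + (1/5)·(-3) = -3.
If the smuggler plays Air, the inspector's expected payoff is (1/5)·9 + (3/5)·6 + (1/5)·(-1) = 26/5.
The smuggler minimizes the inspector's payoff; the smallest is -3, so the best response is Sea.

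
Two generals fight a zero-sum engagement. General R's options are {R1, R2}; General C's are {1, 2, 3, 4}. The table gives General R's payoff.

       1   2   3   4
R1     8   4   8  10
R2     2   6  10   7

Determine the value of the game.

5

Row minima: R1 → 4, R2 → 2; maximin = 4.
Column maxima: 1 → 8, 2 → 6, 3 → 10, 4 → 10; minimax = 6.
4 ≠ 6, so there is no saddle point; optimal play is mixed.
3 is strictly dominated by 2 (it gives General R strictly more in every row), so General C never plays it.
4 is strictly dominated by 1 (it gives General R strictly more in every row), so General C never plays it.
On the remaining 2×2 (R1, R2 vs 1, 2):
Let General R play R1 with probability p. Expected payoff against 1: 8p + 2(1−p) = 6p + 2; against 2: 4p + 6(1−p) = −2p + 6.
Setting these equal: 6p + 2 = −2p + 6 ⇒ 8p = 4 ⇒ p = 1/2, and the value is (6)·(1/2) + 2 = 5.
For General C: with q = P(1), equating R1's and R2's payoffs gives 4q + 4 = −4q + 6 ⇒ q = 1/4.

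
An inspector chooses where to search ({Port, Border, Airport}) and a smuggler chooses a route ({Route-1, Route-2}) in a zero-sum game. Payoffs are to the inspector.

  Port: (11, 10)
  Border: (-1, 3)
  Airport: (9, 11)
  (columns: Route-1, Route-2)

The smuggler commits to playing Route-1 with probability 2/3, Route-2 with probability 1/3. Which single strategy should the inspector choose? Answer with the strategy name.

Port

Expected payoff of Port: (2/3)·11 + (1/3)·10 = 32/3.
Expected payoff of Border: (2/3)·(-1) + (1/3)·3 = 1/3.
Expected payoff of Airport: (2/3)·9 + (1/3)·11 = 29/3.
The largest is 32/3, so the inspector's best response is Port.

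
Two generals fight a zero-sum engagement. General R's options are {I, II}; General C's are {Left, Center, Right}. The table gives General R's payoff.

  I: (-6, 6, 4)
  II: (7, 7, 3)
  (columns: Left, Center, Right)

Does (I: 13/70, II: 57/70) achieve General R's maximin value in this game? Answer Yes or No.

Against Left this mix gives (13/70)·(-6) + (57/70)·7 = 321/70.
Against Center this mix gives (13/70)·6 + (57/70)·7 = 477/70.
Against Right this mix gives (13/70)·4 + (57/70)·3 = 223/70.
General C will play Right, holding General R to 223/70. Shifting weight toward the row that does better against Right would raise this floor (the equalizing mix achieves 23/7 against both Right and Left), so the proposed strategy is not optimal.

No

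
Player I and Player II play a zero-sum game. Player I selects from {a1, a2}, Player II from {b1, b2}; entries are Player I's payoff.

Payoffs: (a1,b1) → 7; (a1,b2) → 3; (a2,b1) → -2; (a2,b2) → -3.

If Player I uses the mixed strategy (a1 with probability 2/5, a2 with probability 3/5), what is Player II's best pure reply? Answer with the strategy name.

b2

If Player II plays b1, Player I's expected payoff is (2/5)·7 + (3/5)·(-2) = 8/5.
If Player II plays b2, Player I's expected payoff is (2/5)·3 + (3/5)·(-3) = -3/5.
Player II minimizes Player I's payoff; the smallest is -3/5, so the best response is b2.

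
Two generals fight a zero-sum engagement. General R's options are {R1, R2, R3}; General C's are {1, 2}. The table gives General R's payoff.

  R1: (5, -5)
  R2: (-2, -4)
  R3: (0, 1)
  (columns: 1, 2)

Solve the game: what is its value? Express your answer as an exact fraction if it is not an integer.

5/11

Row minima: R1 → -5, R2 → -4, R3 → 0; maximin = 0.
Column maxima: 1 → 5, 2 → 1; minimax = 1.
0 ≠ 1, so there is no saddle point; optimal play is mixed.
R2 is strictly dominated by R3, so General R never plays it.
On the remaining 2×2 (R1, R3 vs 1, 2):
Let General R play R1 with probability p. Expected payoff against 1: 5p + 0(1−p) = 5p; against 2: (-5)p + 1(1−p) = −6p + 1.
Setting these equal: 5p = −6p + 1 ⇒ 11p = 1 ⇒ p = 1/11, and the value is (5)·(1/11) = 5/11.
For General C: with q = P(1), equating R1's and R3's payoffs gives 10q − 5 = −q + 1 ⇒ q = 6/11.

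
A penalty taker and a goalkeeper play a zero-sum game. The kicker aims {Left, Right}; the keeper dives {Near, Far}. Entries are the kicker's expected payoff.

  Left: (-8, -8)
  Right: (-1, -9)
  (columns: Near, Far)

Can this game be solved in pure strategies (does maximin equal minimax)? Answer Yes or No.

Row minima: Left → -8, Right → -9; maximin = -8.
Column maxima: Near → -1, Far → -8; minimax = -8.
maximin = minimax = -8, so a saddle point exists.

Yes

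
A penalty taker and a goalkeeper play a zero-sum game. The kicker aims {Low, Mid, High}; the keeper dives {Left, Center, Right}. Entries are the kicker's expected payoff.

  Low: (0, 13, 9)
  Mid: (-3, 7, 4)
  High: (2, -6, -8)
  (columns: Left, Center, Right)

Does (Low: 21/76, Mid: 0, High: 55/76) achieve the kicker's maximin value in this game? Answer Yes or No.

No

Against Left this mix gives (21/76)·0 + (55/76)·2 = 55/38.
Against Center this mix gives (21/76)·13 + (55/76)·(-6) = -3/4.
Against Right this mix gives (21/76)·9 + (55/76)·(-8) = -251/76.
The keeper will play Right, holding the kicker to -251/76. Shifting weight toward the row that does better against Right would raise this floor (the equalizing mix achieves 18/19 against both Right and Left), so the proposed strategy is not optimal.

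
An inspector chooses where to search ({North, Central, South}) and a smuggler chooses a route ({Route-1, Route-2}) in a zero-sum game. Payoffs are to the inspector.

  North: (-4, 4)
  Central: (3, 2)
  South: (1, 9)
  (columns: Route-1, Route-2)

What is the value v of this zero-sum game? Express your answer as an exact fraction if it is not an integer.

Row minima: North → -4, Central → 2, South → 1; maximin = 2.
Column maxima: Route-1 → 3, Route-2 → 9; minimax = 3.
2 ≠ 3, so there is no saddle point; optimal play is mixed.
North is strictly dominated by South, so the inspector never plays it.
On the remaining 2×2 (Central, South vs Route-1, Route-2):
Let the inspector play Central with probability p. Expected payoff against Route-1: 3p + 1(1−p) = 2p + 1; against Route-2: 2p + 9(1−p) = −7p + 9.
Setting these equal: 2p + 1 = −7p + 9 ⇒ 9p = 8 ⇒ p = 8/9, and the value is (2)·(8/9) + 1 = 25/9.
For the smuggler: with q = P(Route-1), equating Central's and South's payoffs gives q + 2 = −8q + 9 ⇒ q = 7/9.

25/9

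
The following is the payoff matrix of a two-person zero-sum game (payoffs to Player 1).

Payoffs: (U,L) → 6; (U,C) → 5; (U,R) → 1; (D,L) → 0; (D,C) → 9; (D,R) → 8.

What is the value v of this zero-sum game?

48/13

Row minima: U → 1, D → 0; maximin = 1.
Column maxima: L → 6, C → 9, R → 8; minimax = 6.
1 ≠ 6, so there is no saddle point; optimal play is mixed.
C is strictly dominated by R (it gives Player 1 strictly more in every row), so Player 2 never plays it.
On the remaining 2×2 (U, D vs L, R):
Let Player 1 play U with probability p. Expected payoff against L: 6p + 0(1−p) = 6p; against R: 1p + 8(1−p) = −7p + 8.
Setting these equal: 6p = −7p + 8 ⇒ 13p = 8 ⇒ p = 8/13, and the value is (6)·(8/13) = 48/13.
For Player 2: with q = P(L), equating U's and D's payoffs gives 5q + 1 = −8q + 8 ⇒ q = 7/13.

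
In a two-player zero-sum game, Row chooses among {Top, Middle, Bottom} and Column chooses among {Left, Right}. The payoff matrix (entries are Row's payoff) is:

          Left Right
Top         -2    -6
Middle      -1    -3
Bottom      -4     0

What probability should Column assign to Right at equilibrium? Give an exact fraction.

Row minima: Top → -6, Middle → -3, Bottom → -4; maximin = -3.
Column maxima: Left → -1, Right → 0; minimax = -1.
-3 ≠ -1, so there is no saddle point; optimal play is mixed.
Top is strictly dominated by Middle, so Row never plays it.
On the remaining 2×2 (Middle, Bottom vs Left, Right):
Let Row play Middle with probability p. Expected payoff against Left: (-1)p + (-4)(1−p) = 3p − 4; against Right: (-3)p + 0(1−p) = −3p.
Setting these equal: 3p − 4 = −3p ⇒ 6p = 4 ⇒ p = 2/3, and the value is (3)·(2/3) − 4 = -2.
For Column: with q = P(Left), equating Middle's and Bottom's payoffs gives 2q − 3 = −4q ⇒ q = 1/2.

1/2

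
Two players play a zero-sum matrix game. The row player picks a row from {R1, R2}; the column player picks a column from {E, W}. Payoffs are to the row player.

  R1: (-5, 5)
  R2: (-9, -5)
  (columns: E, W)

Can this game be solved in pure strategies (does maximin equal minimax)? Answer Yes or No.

Yes

Row minima: R1 → -5, R2 → -9; maximin = -5.
Column maxima: E → -5, W → 5; minimax = -5.
maximin = minimax = -5, so a saddle point exists.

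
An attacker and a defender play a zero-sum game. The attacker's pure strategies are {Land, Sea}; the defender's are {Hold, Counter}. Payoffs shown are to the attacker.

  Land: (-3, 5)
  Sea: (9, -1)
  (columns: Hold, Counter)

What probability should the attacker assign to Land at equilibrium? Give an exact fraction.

5/9

Row minima: Land → -3, Sea → -1; maximin = -1.
Column maxima: Hold → 9, Counter → 5; minimax = 5.
-1 ≠ 5, so there is no saddle point; optimal play is mixed.
Let the attacker play Land with probability p. Expected payoff against Hold: (-3)p + 9(1−p) = −12p + 9; against Counter: 5p + (-1)(1−p) = 6p − 1.
Setting these equal: −12p + 9 = 6p − 1 ⇒ −18p = -10 ⇒ p = 5/9, and the value is (-12)·(5/9) + 9 = 7/3.
For the defender: with q = P(Hold), equating Land's and Sea's payoffs gives −8q + 5 = 10q − 1 ⇒ q = 1/3.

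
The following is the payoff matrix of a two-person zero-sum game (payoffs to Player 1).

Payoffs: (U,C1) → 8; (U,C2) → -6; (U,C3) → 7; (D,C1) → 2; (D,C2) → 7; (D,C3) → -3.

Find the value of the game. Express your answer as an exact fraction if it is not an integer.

31/23

Row minima: U → -6, D → -3; maximin = -3.
Column maxima: C1 → 8, C2 → 7, C3 → 7; minimax = 7.
-3 ≠ 7, so there is no saddle point; optimal play is mixed.
C1 is strictly dominated by C3 (it gives Player 1 strictly more in every row), so Player 2 never plays it.
On the remaining 2×2 (U, D vs C2, C3):
Let Player 1 play U with probability p. Expected payoff against C2: (-6)p + 7(1−p) = −13p + 7; against C3: 7p + (-3)(1−p) = 10p − 3.
Setting these equal: −13p + 7 = 10p − 3 ⇒ −23p = -10 ⇒ p = 10/23, and the value is (-13)·(10/23) + 7 = 31/23.
For Player 2: with q = P(C2), equating U's and D's payoffs gives −13q + 7 = 10q − 3 ⇒ q = 10/23.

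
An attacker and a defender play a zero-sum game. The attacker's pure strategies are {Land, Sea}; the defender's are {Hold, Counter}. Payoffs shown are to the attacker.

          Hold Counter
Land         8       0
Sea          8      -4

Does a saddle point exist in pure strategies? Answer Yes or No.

Yes

Row minima: Land → 0, Sea → -4; maximin = 0.
Column maxima: Hold → 8, Counter → 0; minimax = 0.
maximin = minimax = 0, so a saddle point exists.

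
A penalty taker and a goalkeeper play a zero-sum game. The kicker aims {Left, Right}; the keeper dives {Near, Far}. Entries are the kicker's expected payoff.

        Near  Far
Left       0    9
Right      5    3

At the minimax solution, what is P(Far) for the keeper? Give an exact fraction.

Row minima: Left → 0, Right → 3; maximin = 3.
Column maxima: Near → 5, Far → 9; minimax = 5.
3 ≠ 5, so there is no saddle point; optimal play is mixed.
Let the kicker play Left with probability p. Expected payoff against Near: 0p + 5(1−p) = −5p + 5; against Far: 9p + 3(1−p) = 6p + 3.
Setting these equal: −5p + 5 = 6p + 3 ⇒ −11p = -2 ⇒ p = 2/11, and the value is (-5)·(2/11) + 5 = 45/11.
For the keeper: with q = P(Near), equating Left's and Right's payoffs gives −9q + 9 = 2q + 3 ⇒ q = 6/11.

5/11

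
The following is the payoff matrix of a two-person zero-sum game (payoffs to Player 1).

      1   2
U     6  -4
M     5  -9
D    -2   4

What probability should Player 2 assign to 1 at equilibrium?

Row minima: U → -4, M → -9, D → -2; maximin = -2.
Column maxima: 1 → 6, 2 → 4; minimax = 4.
-2 ≠ 4, so there is no saddle point; optimal play is mixed.
M is strictly dominated by U, so Player 1 never plays it.
On the remaining 2×2 (U, D vs 1, 2):
Let Player 1 play U with probability p. Expected payoff against 1: 6p + (-2)(1−p) = 8p − 2; against 2: (-4)p + 4(1−p) = −8p + 4.
Setting these equal: 8p − 2 = −8p + 4 ⇒ 16p = 6 ⇒ p = 3/8, and the value is (8)·(3/8) − 2 = 1.
For Player 2: with q = P(1), equating U's and D's payoffs gives 10q − 4 = −6q + 4 ⇒ q = 1/2.

1/2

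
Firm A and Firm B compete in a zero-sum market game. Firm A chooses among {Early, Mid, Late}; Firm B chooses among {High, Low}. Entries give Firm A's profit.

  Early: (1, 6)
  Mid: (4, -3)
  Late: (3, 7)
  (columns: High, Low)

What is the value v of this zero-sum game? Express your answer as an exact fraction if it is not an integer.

37/11

Row minima: Early → 1, Mid → -3, Late → 3; maximin = 3.
Column maxima: High → 4, Low → 7; minimax = 4.
3 ≠ 4, so there is no saddle point; optimal play is mixed.
Early is strictly dominated by Late, so Firm A never plays it.
On the remaining 2×2 (Mid, Late vs High, Low):
Let Firm A play Mid with probability p. Expected payoff against High: 4p + 3(1−p) = p + 3; against Low: (-3)p + 7(1−p) = −10p + 7.
Setting these equal: p + 3 = −10p + 7 ⇒ 11p = 4 ⇒ p = 4/11, and the value is (1)·(4/11) + 3 = 37/11.
For Firm B: with q = P(High), equating Mid's and Late's payoffs gives 7q − 3 = −4q + 7 ⇒ q = 10/11.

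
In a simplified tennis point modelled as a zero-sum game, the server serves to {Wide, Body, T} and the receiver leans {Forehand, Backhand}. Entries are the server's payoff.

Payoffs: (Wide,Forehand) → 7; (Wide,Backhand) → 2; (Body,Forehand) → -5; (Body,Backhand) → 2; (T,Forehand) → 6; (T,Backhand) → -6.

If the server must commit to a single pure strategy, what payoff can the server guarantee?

2

Row minima: Wide → 2, Body → -5, T → -6.
The best of these is 2.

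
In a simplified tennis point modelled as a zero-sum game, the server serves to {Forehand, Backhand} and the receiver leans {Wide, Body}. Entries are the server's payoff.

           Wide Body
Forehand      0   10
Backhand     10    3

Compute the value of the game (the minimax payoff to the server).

100/17

Row minima: Forehand → 0, Backhand → 3; maximin = 3.
Column maxima: Wide → 10, Body → 10; minimax = 10.
3 ≠ 10, so there is no saddle point; optimal play is mixed.
Let the server play Forehand with probability p. Expected payoff against Wide: 0p + 10(1−p) = −10p + 10; against Body: 10p + 3(1−p) = 7p + 3.
Setting these equal: −10p + 10 = 7p + 3 ⇒ −17p = -7 ⇒ p = 7/17, and the value is (-10)·(7/17) + 10 = 100/17.
For the receiver: with q = P(Wide), equating Forehand's and Backhand's payoffs gives −10q + 10 = 7q + 3 ⇒ q = 7/17.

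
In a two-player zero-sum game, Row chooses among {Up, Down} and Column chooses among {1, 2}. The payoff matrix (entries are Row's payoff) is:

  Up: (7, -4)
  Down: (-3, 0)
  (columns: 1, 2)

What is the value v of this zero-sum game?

-6/7

Row minima: Up → -4, Down → -3; maximin = -3.
Column maxima: 1 → 7, 2 → 0; minimax = 0.
-3 ≠ 0, so there is no saddle point; optimal play is mixed.
Let Row play Up with probability p. Expected payoff against 1: 7p + (-3)(1−p) = 10p − 3; against 2: (-4)p + 0(1−p) = −4p.
Setting these equal: 10p − 3 = −4p ⇒ 14p = 3 ⇒ p = 3/14, and the value is (10)·(3/14) − 3 = -6/7.
For Column: with q = P(1), equating Up's and Down's payoffs gives 11q − 4 = −3q ⇒ q = 2/7.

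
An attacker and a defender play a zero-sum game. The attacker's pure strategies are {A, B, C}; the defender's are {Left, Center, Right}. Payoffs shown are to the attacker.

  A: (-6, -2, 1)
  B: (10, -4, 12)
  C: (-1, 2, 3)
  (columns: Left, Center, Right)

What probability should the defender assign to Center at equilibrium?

11/17

Row minima: A → -6, B → -4, C → -1; maximin = -1.
Column maxima: Left → 10, Center → 2, Right → 12; minimax = 2.
-1 ≠ 2, so there is no saddle point; optimal play is mixed.
A is strictly dominated by C, so the attacker never plays it.
Right is strictly dominated by Left (it gives the attacker strictly more in every row), so the defender never plays it.
On the remaining 2×2 (B, C vs Left, Center):
Let the attacker play B with probability p. Expected payoff against Left: 10p + (-1)(1−p) = 11p − 1; against Center: (-4)p + 2(1−p) = −6p + 2.
Setting these equal: 11p − 1 = −6p + 2 ⇒ 17p = 3 ⇒ p = 3/17, and the value is (11)·(3/17) − 1 = 16/17.
For the defender: with q = P(Left), equating B's and C's payoffs gives 14q − 4 = −3q + 2 ⇒ q = 6/17.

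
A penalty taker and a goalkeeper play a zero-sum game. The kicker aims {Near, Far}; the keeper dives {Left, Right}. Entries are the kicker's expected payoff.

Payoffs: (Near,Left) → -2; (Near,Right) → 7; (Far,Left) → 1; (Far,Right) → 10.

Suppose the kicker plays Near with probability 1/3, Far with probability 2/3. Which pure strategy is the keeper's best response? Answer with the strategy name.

Left

If the keeper plays Left, the kicker's expected payoff is (1/3)·(-2) + (2/3)·1 = 0.
If the keeper plays Right, the kicker's expected payoff is (1/3)·7 + (2/3)·10 = 9.
The keeper minimizes the kicker's payoff; the smallest is 0, so the best response is Left.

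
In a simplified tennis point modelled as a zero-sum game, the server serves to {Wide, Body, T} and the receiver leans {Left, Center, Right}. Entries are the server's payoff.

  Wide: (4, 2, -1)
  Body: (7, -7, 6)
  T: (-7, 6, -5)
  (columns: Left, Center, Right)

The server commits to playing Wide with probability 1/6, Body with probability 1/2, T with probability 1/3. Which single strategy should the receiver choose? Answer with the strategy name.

If the receiver plays Left, the server's expected payoff is (1/6)·4 + (1/2)·7 + (1/3)·(-7) = 11/6.
If the receiver plays Center, the server's expected payoff is (1/6)·2 + (1/2)·(-7) + (1/3)·6 = -7/6.
If the receiver plays Right, the server's expected payoff is (1/6)·(-1) + (1/2)·6 + (1/3)·(-5) = 7/6.
The receiver minimizes the server's payoff; the smallest is -7/6, so the best response is Center.

Center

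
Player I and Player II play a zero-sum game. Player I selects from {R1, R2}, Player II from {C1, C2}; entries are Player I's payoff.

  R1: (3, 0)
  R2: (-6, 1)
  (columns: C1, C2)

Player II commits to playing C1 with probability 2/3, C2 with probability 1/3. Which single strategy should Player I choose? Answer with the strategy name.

Expected payoff of R1: (2/3)·3 + (1/3)·0 = 2.
Expected payoff of R2: (2/3)·(-6) + (1/3)·1 = -11/3.
The largest is 2, so Player I's best response is R1.

R1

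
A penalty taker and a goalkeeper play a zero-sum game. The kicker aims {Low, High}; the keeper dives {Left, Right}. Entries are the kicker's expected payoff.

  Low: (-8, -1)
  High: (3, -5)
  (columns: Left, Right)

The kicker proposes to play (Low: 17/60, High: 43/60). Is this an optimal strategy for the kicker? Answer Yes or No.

Against Left this mix gives (17/60)·(-8) + (43/60)·3 = -7/60.
Against Right this mix gives (17/60)·(-1) + (43/60)·(-5) = -58/15.
The keeper will play Right, holding the kicker to -58/15. Shifting weight toward the row that does better against Right would raise this floor (the equalizing mix achieves -43/15 against both Right and Left), so the proposed strategy is not optimal.

No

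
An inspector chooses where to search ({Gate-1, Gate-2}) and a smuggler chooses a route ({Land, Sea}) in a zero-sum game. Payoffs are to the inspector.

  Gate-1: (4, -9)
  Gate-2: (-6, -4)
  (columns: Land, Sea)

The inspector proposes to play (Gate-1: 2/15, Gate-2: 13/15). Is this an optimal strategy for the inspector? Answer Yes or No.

Yes

Against Land this mix gives (2/15)·4 + (13/15)·(-6) = -14/3.
Against Sea this mix gives (2/15)·(-9) + (13/15)·(-4) = -14/3.
All of the smuggler's active replies (Land, Sea) yield -14/3, and no column does worse for the inspector. The mix makes the smuggler indifferent and guarantees -14/3, so it is optimal.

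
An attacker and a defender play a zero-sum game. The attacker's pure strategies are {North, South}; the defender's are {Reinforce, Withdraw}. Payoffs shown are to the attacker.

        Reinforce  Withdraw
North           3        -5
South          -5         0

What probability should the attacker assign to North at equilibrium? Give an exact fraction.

5/13

Row minima: North → -5, South → -5; maximin = -5.
Column maxima: Reinforce → 3, Withdraw → 0; minimax = 0.
-5 ≠ 0, so there is no saddle point; optimal play is mixed.
Let the attacker play North with probability p. Expected payoff against Reinforce: 3p + (-5)(1−p) = 8p − 5; against Withdraw: (-5)p + 0(1−p) = −5p.
Setting these equal: 8p − 5 = −5p ⇒ 13p = 5 ⇒ p = 5/13, and the value is (8)·(5/13) − 5 = -25/13.
For the defender: with q = P(Reinforce), equating North's and South's payoffs gives 8q − 5 = −5q ⇒ q = 5/13.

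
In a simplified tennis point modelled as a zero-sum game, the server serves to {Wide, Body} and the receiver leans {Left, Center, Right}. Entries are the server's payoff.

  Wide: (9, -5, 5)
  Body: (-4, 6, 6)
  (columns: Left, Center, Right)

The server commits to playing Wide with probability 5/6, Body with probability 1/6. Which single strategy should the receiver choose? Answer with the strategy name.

If the receiver plays Left, the server's expected payoff is (5/6)·9 + (1/6)·(-4) = 41/6.
If the receiver plays Center, the server's expected payoff is (5/6)·(-5) + (1/6)·6 = -19/6.
If the receiver plays Right, the server's expected payoff is (5/6)·5 + (1/6)·6 = 31/6.
The receiver minimizes the server's payoff; the smallest is -19/6, so the best response is Center.

Center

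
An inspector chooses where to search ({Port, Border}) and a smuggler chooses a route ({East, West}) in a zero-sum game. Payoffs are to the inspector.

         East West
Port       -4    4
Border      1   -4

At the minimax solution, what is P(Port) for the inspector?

Row minima: Port → -4, Border → -4; maximin = -4.
Column maxima: East → 1, West → 4; minimax = 1.
-4 ≠ 1, so there is no saddle point; optimal play is mixed.
Let the inspector play Port with probability p. Expected payoff against East: (-4)p + 1(1−p) = −5p + 1; against West: 4p + (-4)(1−p) = 8p − 4.
Setting these equal: −5p + 1 = 8p − 4 ⇒ −13p = -5 ⇒ p = 5/13, and the value is (-5)·(5/13) + 1 = -12/13.
For the smuggler: with q = P(East), equating Port's and Border's payoffs gives −8q + 4 = 5q − 4 ⇒ q = 8/13.

5/13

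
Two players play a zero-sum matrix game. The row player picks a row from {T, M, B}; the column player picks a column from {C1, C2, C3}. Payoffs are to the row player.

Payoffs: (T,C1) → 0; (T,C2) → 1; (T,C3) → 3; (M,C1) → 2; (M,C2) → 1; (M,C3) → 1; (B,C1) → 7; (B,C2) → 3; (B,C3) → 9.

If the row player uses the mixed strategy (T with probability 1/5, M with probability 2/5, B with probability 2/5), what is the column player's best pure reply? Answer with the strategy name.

If the column player plays C1, the row player's expected payoff is (1/5)·0 + (2/5)·2 + (2/5)·7 = 18/5.
If the column player plays C2, the row player's expected payoff is (1/5)·1 + (2/5)·1 + (2/5)·3 = 9/5.
If the column player plays C3, the row player's expected payoff is (1/5)·3 + (2/5)·1 + (2/5)·9 = 23/5.
The column player minimizes the row player's payoff; the smallest is 9/5, so the best response is C2.

C2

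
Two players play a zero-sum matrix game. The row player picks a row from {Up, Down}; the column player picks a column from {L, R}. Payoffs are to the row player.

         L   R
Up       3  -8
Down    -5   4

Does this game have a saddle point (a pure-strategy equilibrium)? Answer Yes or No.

No

Row minima: Up → -8, Down → -5; maximin = -5.
Column maxima: L → 3, R → 4; minimax = 3.
-5 ≠ 3, so no pure-strategy equilibrium exists.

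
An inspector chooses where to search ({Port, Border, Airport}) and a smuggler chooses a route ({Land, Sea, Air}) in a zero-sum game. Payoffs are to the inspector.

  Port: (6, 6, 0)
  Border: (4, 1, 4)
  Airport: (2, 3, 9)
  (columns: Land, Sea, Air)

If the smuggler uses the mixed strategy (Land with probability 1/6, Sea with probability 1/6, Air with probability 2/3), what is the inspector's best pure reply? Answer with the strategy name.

Airport

Expected payoff of Port: (1/6)·6 + (1/6)·6 + (2/3)·0 = 2.
Expected payoff of Border: (1/6)·4 + (1/6)·1 + (2/3)·4 = 7/2.
Expected payoff of Airport: (1/6)·2 + (1/6)·3 + (2/3)·9 = 41/6.
The largest is 41/6, so the inspector's best response is Airport.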